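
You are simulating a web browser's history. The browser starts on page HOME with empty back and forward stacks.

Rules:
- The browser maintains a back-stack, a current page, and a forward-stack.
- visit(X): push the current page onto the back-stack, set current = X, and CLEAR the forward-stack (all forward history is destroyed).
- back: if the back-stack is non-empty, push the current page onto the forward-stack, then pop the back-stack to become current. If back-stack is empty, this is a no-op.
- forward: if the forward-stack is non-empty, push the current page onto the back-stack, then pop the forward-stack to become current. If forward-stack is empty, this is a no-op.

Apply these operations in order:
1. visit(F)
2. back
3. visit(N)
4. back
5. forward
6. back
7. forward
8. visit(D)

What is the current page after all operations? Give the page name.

After 1 (visit(F)): cur=F back=1 fwd=0
After 2 (back): cur=HOME back=0 fwd=1
After 3 (visit(N)): cur=N back=1 fwd=0
After 4 (back): cur=HOME back=0 fwd=1
After 5 (forward): cur=N back=1 fwd=0
After 6 (back): cur=HOME back=0 fwd=1
After 7 (forward): cur=N back=1 fwd=0
After 8 (visit(D)): cur=D back=2 fwd=0

Answer: D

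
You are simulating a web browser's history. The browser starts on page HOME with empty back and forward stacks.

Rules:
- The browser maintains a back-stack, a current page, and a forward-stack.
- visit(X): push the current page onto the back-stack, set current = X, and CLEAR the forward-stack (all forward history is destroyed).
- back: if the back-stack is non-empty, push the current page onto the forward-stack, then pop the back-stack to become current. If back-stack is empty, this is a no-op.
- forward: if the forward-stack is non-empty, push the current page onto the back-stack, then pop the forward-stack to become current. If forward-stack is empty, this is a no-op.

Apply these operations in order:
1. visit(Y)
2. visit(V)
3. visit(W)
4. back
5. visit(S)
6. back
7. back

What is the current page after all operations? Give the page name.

After 1 (visit(Y)): cur=Y back=1 fwd=0
After 2 (visit(V)): cur=V back=2 fwd=0
After 3 (visit(W)): cur=W back=3 fwd=0
After 4 (back): cur=V back=2 fwd=1
After 5 (visit(S)): cur=S back=3 fwd=0
After 6 (back): cur=V back=2 fwd=1
After 7 (back): cur=Y back=1 fwd=2

Answer: Y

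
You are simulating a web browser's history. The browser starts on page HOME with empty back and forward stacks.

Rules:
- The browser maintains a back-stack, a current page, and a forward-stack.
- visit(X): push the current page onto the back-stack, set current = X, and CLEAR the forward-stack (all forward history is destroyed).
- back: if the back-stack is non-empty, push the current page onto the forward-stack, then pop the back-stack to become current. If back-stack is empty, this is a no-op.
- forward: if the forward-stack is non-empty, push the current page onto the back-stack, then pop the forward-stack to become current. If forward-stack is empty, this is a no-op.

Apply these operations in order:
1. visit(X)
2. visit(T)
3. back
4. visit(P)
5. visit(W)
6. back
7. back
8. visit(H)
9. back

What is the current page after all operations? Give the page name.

Answer: X

Derivation:
After 1 (visit(X)): cur=X back=1 fwd=0
After 2 (visit(T)): cur=T back=2 fwd=0
After 3 (back): cur=X back=1 fwd=1
After 4 (visit(P)): cur=P back=2 fwd=0
After 5 (visit(W)): cur=W back=3 fwd=0
After 6 (back): cur=P back=2 fwd=1
After 7 (back): cur=X back=1 fwd=2
After 8 (visit(H)): cur=H back=2 fwd=0
After 9 (back): cur=X back=1 fwd=1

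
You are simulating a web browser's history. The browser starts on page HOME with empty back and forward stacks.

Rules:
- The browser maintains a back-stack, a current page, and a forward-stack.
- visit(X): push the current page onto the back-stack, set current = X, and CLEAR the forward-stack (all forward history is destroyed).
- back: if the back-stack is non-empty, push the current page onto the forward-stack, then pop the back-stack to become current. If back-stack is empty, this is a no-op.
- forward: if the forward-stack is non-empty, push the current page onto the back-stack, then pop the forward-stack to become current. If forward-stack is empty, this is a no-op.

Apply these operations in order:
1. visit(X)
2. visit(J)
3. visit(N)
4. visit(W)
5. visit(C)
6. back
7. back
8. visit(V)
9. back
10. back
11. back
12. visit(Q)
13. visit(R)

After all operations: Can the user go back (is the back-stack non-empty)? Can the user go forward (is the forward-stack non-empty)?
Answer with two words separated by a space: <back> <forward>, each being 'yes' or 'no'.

Answer: yes no

Derivation:
After 1 (visit(X)): cur=X back=1 fwd=0
After 2 (visit(J)): cur=J back=2 fwd=0
After 3 (visit(N)): cur=N back=3 fwd=0
After 4 (visit(W)): cur=W back=4 fwd=0
After 5 (visit(C)): cur=C back=5 fwd=0
After 6 (back): cur=W back=4 fwd=1
After 7 (back): cur=N back=3 fwd=2
After 8 (visit(V)): cur=V back=4 fwd=0
After 9 (back): cur=N back=3 fwd=1
After 10 (back): cur=J back=2 fwd=2
After 11 (back): cur=X back=1 fwd=3
After 12 (visit(Q)): cur=Q back=2 fwd=0
After 13 (visit(R)): cur=R back=3 fwd=0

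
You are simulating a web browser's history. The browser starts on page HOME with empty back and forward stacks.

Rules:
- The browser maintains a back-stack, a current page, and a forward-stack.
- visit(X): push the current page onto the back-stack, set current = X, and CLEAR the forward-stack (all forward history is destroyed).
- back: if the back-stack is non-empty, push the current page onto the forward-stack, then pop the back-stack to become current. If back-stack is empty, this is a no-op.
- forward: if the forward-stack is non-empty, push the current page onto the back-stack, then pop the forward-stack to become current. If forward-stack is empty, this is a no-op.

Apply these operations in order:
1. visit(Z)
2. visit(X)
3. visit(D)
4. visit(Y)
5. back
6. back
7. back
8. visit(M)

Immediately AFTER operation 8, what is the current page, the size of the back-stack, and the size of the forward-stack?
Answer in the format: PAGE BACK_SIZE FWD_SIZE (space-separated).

After 1 (visit(Z)): cur=Z back=1 fwd=0
After 2 (visit(X)): cur=X back=2 fwd=0
After 3 (visit(D)): cur=D back=3 fwd=0
After 4 (visit(Y)): cur=Y back=4 fwd=0
After 5 (back): cur=D back=3 fwd=1
After 6 (back): cur=X back=2 fwd=2
After 7 (back): cur=Z back=1 fwd=3
After 8 (visit(M)): cur=M back=2 fwd=0

M 2 0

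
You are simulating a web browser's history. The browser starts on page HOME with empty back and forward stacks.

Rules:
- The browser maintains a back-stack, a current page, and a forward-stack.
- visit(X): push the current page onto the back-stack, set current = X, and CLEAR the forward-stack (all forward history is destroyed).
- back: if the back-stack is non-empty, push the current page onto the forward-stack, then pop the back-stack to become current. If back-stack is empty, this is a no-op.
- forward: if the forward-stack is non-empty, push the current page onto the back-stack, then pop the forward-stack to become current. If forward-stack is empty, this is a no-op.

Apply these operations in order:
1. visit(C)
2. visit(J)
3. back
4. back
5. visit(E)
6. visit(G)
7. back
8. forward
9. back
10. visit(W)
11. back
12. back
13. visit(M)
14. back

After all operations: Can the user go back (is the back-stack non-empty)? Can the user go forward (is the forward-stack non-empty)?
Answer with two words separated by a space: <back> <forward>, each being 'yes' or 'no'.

Answer: no yes

Derivation:
After 1 (visit(C)): cur=C back=1 fwd=0
After 2 (visit(J)): cur=J back=2 fwd=0
After 3 (back): cur=C back=1 fwd=1
After 4 (back): cur=HOME back=0 fwd=2
After 5 (visit(E)): cur=E back=1 fwd=0
After 6 (visit(G)): cur=G back=2 fwd=0
After 7 (back): cur=E back=1 fwd=1
After 8 (forward): cur=G back=2 fwd=0
After 9 (back): cur=E back=1 fwd=1
After 10 (visit(W)): cur=W back=2 fwd=0
After 11 (back): cur=E back=1 fwd=1
After 12 (back): cur=HOME back=0 fwd=2
After 13 (visit(M)): cur=M back=1 fwd=0
After 14 (back): cur=HOME back=0 fwd=1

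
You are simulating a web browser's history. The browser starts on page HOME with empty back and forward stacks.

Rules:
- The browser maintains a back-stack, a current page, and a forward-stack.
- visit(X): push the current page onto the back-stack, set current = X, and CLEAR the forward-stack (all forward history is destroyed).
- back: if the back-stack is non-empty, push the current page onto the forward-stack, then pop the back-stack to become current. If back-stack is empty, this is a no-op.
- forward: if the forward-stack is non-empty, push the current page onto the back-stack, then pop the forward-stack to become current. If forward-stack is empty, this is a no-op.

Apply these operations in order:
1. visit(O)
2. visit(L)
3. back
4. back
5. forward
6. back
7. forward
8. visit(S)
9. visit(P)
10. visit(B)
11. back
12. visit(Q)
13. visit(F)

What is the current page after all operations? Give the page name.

Answer: F

Derivation:
After 1 (visit(O)): cur=O back=1 fwd=0
After 2 (visit(L)): cur=L back=2 fwd=0
After 3 (back): cur=O back=1 fwd=1
After 4 (back): cur=HOME back=0 fwd=2
After 5 (forward): cur=O back=1 fwd=1
After 6 (back): cur=HOME back=0 fwd=2
After 7 (forward): cur=O back=1 fwd=1
After 8 (visit(S)): cur=S back=2 fwd=0
After 9 (visit(P)): cur=P back=3 fwd=0
After 10 (visit(B)): cur=B back=4 fwd=0
After 11 (back): cur=P back=3 fwd=1
After 12 (visit(Q)): cur=Q back=4 fwd=0
After 13 (visit(F)): cur=F back=5 fwd=0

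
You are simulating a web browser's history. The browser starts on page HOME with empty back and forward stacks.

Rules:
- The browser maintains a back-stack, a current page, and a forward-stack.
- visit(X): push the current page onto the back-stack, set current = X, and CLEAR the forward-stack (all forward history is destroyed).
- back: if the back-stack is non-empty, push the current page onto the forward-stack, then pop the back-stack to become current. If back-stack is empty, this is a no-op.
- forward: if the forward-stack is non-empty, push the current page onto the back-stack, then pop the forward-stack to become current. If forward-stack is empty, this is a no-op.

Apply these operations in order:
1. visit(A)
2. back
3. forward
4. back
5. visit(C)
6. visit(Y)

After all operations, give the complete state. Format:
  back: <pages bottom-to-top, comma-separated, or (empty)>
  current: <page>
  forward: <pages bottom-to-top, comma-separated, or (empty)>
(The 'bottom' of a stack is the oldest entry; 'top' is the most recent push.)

Answer: back: HOME,C
current: Y
forward: (empty)

Derivation:
After 1 (visit(A)): cur=A back=1 fwd=0
After 2 (back): cur=HOME back=0 fwd=1
After 3 (forward): cur=A back=1 fwd=0
After 4 (back): cur=HOME back=0 fwd=1
After 5 (visit(C)): cur=C back=1 fwd=0
After 6 (visit(Y)): cur=Y back=2 fwd=0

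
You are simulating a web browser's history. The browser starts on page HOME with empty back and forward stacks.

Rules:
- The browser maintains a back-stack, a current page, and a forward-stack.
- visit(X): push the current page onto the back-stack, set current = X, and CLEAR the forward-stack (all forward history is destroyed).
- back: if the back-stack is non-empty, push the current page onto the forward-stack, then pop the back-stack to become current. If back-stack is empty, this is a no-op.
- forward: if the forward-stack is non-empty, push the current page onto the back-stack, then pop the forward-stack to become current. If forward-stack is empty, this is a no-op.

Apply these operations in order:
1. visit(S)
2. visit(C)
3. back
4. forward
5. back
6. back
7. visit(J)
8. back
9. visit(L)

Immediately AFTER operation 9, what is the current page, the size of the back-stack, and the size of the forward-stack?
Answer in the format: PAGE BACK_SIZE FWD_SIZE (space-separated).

After 1 (visit(S)): cur=S back=1 fwd=0
After 2 (visit(C)): cur=C back=2 fwd=0
After 3 (back): cur=S back=1 fwd=1
After 4 (forward): cur=C back=2 fwd=0
After 5 (back): cur=S back=1 fwd=1
After 6 (back): cur=HOME back=0 fwd=2
After 7 (visit(J)): cur=J back=1 fwd=0
After 8 (back): cur=HOME back=0 fwd=1
After 9 (visit(L)): cur=L back=1 fwd=0

L 1 0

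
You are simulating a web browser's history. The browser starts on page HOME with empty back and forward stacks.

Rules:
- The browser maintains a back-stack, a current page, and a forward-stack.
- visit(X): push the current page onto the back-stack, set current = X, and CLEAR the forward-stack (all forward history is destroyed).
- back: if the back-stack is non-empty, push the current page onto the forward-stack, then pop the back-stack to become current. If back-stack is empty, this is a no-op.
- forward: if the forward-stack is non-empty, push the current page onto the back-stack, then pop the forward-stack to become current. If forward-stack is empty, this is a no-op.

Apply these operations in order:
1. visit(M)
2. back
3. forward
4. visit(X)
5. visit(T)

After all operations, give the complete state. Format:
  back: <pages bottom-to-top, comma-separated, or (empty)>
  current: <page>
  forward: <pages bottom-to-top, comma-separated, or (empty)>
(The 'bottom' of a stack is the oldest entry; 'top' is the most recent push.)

After 1 (visit(M)): cur=M back=1 fwd=0
After 2 (back): cur=HOME back=0 fwd=1
After 3 (forward): cur=M back=1 fwd=0
After 4 (visit(X)): cur=X back=2 fwd=0
After 5 (visit(T)): cur=T back=3 fwd=0

Answer: back: HOME,M,X
current: T
forward: (empty)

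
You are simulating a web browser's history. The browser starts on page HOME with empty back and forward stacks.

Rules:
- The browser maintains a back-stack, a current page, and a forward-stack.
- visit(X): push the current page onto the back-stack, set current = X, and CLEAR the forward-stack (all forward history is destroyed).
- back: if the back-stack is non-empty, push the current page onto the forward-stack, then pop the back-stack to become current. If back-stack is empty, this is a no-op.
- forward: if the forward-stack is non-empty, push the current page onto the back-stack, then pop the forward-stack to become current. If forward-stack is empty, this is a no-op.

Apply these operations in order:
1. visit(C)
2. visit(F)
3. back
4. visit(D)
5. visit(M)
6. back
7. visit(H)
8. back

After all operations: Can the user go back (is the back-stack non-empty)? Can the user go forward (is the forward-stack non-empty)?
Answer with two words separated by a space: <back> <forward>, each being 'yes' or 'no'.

Answer: yes yes

Derivation:
After 1 (visit(C)): cur=C back=1 fwd=0
After 2 (visit(F)): cur=F back=2 fwd=0
After 3 (back): cur=C back=1 fwd=1
After 4 (visit(D)): cur=D back=2 fwd=0
After 5 (visit(M)): cur=M back=3 fwd=0
After 6 (back): cur=D back=2 fwd=1
After 7 (visit(H)): cur=H back=3 fwd=0
After 8 (back): cur=D back=2 fwd=1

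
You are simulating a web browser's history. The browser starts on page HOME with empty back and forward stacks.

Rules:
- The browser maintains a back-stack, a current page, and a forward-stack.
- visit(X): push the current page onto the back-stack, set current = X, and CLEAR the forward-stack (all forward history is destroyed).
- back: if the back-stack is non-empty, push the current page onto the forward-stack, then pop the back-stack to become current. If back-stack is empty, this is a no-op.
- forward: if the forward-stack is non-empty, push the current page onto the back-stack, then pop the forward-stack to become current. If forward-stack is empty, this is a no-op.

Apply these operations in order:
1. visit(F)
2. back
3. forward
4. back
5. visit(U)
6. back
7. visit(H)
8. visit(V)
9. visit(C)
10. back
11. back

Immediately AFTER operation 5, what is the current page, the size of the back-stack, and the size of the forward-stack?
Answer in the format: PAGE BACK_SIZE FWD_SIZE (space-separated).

After 1 (visit(F)): cur=F back=1 fwd=0
After 2 (back): cur=HOME back=0 fwd=1
After 3 (forward): cur=F back=1 fwd=0
After 4 (back): cur=HOME back=0 fwd=1
After 5 (visit(U)): cur=U back=1 fwd=0

U 1 0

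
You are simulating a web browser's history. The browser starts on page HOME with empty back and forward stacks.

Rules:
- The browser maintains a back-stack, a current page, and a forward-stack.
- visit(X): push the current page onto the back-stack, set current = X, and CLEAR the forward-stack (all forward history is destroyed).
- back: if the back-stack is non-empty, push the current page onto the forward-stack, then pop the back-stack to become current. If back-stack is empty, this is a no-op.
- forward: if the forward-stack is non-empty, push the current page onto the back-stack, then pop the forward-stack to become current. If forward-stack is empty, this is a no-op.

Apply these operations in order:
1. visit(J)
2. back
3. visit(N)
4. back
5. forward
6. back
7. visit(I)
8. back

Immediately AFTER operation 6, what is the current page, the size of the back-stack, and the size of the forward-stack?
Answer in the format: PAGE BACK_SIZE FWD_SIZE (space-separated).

After 1 (visit(J)): cur=J back=1 fwd=0
After 2 (back): cur=HOME back=0 fwd=1
After 3 (visit(N)): cur=N back=1 fwd=0
After 4 (back): cur=HOME back=0 fwd=1
After 5 (forward): cur=N back=1 fwd=0
After 6 (back): cur=HOME back=0 fwd=1

HOME 0 1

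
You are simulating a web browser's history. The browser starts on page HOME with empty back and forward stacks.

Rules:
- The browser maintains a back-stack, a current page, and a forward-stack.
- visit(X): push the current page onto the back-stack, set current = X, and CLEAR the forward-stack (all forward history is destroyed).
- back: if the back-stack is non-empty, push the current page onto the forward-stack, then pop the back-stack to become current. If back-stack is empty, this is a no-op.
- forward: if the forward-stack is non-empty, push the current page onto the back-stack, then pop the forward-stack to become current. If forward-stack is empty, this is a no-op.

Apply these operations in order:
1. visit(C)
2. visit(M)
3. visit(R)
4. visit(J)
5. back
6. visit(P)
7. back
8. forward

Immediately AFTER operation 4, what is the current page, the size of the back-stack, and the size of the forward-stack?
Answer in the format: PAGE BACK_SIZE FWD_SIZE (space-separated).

After 1 (visit(C)): cur=C back=1 fwd=0
After 2 (visit(M)): cur=M back=2 fwd=0
After 3 (visit(R)): cur=R back=3 fwd=0
After 4 (visit(J)): cur=J back=4 fwd=0

J 4 0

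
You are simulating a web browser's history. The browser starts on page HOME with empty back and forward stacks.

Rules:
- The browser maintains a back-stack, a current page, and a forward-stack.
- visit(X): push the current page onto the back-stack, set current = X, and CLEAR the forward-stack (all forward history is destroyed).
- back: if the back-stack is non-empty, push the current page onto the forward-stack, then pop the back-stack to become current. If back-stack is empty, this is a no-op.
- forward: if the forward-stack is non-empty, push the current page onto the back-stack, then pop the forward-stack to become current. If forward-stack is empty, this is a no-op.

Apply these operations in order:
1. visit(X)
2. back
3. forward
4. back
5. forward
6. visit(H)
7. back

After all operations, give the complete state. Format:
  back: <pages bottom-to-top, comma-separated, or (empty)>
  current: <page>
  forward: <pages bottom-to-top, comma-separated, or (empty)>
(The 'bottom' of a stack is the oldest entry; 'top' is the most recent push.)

Answer: back: HOME
current: X
forward: H

Derivation:
After 1 (visit(X)): cur=X back=1 fwd=0
After 2 (back): cur=HOME back=0 fwd=1
After 3 (forward): cur=X back=1 fwd=0
After 4 (back): cur=HOME back=0 fwd=1
After 5 (forward): cur=X back=1 fwd=0
After 6 (visit(H)): cur=H back=2 fwd=0
After 7 (back): cur=X back=1 fwd=1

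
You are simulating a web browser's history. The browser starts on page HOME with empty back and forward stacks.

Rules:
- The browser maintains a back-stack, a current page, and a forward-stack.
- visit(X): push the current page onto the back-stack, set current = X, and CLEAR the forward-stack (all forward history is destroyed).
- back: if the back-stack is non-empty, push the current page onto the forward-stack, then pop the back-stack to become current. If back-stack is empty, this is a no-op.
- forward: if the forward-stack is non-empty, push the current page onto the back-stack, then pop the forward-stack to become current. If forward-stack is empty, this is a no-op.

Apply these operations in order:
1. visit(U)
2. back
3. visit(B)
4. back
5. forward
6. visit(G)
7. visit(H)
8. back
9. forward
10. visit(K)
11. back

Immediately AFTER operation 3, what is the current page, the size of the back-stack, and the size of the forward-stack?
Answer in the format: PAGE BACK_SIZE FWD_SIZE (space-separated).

After 1 (visit(U)): cur=U back=1 fwd=0
After 2 (back): cur=HOME back=0 fwd=1
After 3 (visit(B)): cur=B back=1 fwd=0

B 1 0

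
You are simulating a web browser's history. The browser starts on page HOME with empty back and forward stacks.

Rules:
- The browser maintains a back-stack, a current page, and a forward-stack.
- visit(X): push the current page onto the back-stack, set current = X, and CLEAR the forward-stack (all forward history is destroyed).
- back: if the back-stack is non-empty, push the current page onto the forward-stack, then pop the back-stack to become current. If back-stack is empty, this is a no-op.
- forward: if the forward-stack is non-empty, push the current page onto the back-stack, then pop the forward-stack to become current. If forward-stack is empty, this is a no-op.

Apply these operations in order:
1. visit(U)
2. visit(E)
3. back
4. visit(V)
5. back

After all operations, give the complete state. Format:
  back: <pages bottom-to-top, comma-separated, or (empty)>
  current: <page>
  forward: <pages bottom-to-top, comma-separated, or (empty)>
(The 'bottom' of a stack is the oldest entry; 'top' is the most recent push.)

After 1 (visit(U)): cur=U back=1 fwd=0
After 2 (visit(E)): cur=E back=2 fwd=0
After 3 (back): cur=U back=1 fwd=1
After 4 (visit(V)): cur=V back=2 fwd=0
After 5 (back): cur=U back=1 fwd=1

Answer: back: HOME
current: U
forward: V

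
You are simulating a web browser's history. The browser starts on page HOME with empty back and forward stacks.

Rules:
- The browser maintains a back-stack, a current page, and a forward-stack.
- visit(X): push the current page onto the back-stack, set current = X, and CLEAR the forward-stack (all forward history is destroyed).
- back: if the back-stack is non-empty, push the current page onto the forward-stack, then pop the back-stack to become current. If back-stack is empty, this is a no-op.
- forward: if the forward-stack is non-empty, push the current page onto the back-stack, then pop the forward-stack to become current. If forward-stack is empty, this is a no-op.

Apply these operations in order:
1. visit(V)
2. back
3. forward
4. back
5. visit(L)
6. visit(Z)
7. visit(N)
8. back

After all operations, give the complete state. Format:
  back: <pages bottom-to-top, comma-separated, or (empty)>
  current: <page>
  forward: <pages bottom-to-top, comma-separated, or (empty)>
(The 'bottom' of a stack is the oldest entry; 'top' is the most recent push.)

After 1 (visit(V)): cur=V back=1 fwd=0
After 2 (back): cur=HOME back=0 fwd=1
After 3 (forward): cur=V back=1 fwd=0
After 4 (back): cur=HOME back=0 fwd=1
After 5 (visit(L)): cur=L back=1 fwd=0
After 6 (visit(Z)): cur=Z back=2 fwd=0
After 7 (visit(N)): cur=N back=3 fwd=0
After 8 (back): cur=Z back=2 fwd=1

Answer: back: HOME,L
current: Z
forward: N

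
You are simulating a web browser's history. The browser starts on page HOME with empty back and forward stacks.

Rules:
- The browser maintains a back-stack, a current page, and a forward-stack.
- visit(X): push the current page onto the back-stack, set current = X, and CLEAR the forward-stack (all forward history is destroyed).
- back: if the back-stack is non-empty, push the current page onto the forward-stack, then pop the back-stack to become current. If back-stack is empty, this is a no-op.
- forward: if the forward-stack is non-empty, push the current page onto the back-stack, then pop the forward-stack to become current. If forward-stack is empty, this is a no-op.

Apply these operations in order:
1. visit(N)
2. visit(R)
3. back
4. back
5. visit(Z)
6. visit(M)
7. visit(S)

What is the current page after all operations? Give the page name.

Answer: S

Derivation:
After 1 (visit(N)): cur=N back=1 fwd=0
After 2 (visit(R)): cur=R back=2 fwd=0
After 3 (back): cur=N back=1 fwd=1
After 4 (back): cur=HOME back=0 fwd=2
After 5 (visit(Z)): cur=Z back=1 fwd=0
After 6 (visit(M)): cur=M back=2 fwd=0
After 7 (visit(S)): cur=S back=3 fwd=0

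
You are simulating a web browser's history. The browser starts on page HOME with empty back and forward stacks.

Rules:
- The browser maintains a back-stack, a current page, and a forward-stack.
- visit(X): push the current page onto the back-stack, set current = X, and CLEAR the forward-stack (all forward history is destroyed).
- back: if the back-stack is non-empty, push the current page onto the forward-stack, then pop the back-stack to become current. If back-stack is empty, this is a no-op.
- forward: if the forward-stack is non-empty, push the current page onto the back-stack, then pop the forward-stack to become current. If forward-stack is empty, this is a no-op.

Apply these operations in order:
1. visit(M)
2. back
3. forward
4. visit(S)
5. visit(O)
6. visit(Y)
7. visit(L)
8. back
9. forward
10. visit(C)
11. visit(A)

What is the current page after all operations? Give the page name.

Answer: A

Derivation:
After 1 (visit(M)): cur=M back=1 fwd=0
After 2 (back): cur=HOME back=0 fwd=1
After 3 (forward): cur=M back=1 fwd=0
After 4 (visit(S)): cur=S back=2 fwd=0
After 5 (visit(O)): cur=O back=3 fwd=0
After 6 (visit(Y)): cur=Y back=4 fwd=0
After 7 (visit(L)): cur=L back=5 fwd=0
After 8 (back): cur=Y back=4 fwd=1
After 9 (forward): cur=L back=5 fwd=0
After 10 (visit(C)): cur=C back=6 fwd=0
After 11 (visit(A)): cur=A back=7 fwd=0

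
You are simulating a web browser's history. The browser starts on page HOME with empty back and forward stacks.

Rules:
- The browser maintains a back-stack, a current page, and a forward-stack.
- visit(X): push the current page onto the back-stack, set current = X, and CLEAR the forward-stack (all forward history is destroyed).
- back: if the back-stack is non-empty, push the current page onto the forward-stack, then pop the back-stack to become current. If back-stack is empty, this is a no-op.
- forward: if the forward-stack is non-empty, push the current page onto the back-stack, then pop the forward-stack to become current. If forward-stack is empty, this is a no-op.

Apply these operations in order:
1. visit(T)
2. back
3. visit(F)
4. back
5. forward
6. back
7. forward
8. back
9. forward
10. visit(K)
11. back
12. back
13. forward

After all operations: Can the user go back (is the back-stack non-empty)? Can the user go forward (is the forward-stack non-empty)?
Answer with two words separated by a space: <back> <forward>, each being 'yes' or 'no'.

Answer: yes yes

Derivation:
After 1 (visit(T)): cur=T back=1 fwd=0
After 2 (back): cur=HOME back=0 fwd=1
After 3 (visit(F)): cur=F back=1 fwd=0
After 4 (back): cur=HOME back=0 fwd=1
After 5 (forward): cur=F back=1 fwd=0
After 6 (back): cur=HOME back=0 fwd=1
After 7 (forward): cur=F back=1 fwd=0
After 8 (back): cur=HOME back=0 fwd=1
After 9 (forward): cur=F back=1 fwd=0
After 10 (visit(K)): cur=K back=2 fwd=0
After 11 (back): cur=F back=1 fwd=1
After 12 (back): cur=HOME back=0 fwd=2
After 13 (forward): cur=F back=1 fwd=1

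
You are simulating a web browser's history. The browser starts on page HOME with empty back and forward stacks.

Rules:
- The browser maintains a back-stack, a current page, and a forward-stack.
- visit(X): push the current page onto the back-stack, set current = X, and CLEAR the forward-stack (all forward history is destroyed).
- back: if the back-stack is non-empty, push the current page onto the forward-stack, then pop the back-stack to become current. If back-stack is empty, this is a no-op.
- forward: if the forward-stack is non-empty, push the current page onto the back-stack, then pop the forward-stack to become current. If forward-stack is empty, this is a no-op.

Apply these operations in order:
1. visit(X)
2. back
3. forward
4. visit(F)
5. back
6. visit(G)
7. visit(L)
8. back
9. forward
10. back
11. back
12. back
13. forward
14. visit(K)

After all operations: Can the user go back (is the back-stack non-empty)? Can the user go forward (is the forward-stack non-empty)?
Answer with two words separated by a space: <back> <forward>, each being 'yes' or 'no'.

Answer: yes no

Derivation:
After 1 (visit(X)): cur=X back=1 fwd=0
After 2 (back): cur=HOME back=0 fwd=1
After 3 (forward): cur=X back=1 fwd=0
After 4 (visit(F)): cur=F back=2 fwd=0
After 5 (back): cur=X back=1 fwd=1
After 6 (visit(G)): cur=G back=2 fwd=0
After 7 (visit(L)): cur=L back=3 fwd=0
After 8 (back): cur=G back=2 fwd=1
After 9 (forward): cur=L back=3 fwd=0
After 10 (back): cur=G back=2 fwd=1
After 11 (back): cur=X back=1 fwd=2
After 12 (back): cur=HOME back=0 fwd=3
After 13 (forward): cur=X back=1 fwd=2
After 14 (visit(K)): cur=K back=2 fwd=0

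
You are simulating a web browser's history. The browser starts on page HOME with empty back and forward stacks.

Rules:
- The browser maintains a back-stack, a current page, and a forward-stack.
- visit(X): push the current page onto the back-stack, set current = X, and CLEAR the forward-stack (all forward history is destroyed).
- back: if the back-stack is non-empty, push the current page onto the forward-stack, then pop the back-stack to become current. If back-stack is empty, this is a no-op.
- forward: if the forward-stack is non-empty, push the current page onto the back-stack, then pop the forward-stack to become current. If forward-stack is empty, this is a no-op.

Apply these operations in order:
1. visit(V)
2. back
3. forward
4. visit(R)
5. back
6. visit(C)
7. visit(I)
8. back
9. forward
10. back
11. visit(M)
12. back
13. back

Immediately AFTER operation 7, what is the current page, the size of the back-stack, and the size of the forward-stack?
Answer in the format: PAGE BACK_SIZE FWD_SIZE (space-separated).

After 1 (visit(V)): cur=V back=1 fwd=0
After 2 (back): cur=HOME back=0 fwd=1
After 3 (forward): cur=V back=1 fwd=0
After 4 (visit(R)): cur=R back=2 fwd=0
After 5 (back): cur=V back=1 fwd=1
After 6 (visit(C)): cur=C back=2 fwd=0
After 7 (visit(I)): cur=I back=3 fwd=0

I 3 0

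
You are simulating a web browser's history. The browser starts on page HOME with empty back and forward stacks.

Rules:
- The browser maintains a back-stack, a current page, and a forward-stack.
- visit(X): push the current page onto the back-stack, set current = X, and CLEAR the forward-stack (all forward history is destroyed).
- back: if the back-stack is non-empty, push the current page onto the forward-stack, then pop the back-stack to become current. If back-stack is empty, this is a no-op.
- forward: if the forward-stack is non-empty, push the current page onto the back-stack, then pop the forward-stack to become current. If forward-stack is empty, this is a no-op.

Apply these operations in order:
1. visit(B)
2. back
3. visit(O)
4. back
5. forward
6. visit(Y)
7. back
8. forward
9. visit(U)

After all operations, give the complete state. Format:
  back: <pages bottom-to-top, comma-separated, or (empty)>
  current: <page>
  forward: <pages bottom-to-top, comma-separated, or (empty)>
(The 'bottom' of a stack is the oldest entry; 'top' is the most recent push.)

Answer: back: HOME,O,Y
current: U
forward: (empty)

Derivation:
After 1 (visit(B)): cur=B back=1 fwd=0
After 2 (back): cur=HOME back=0 fwd=1
After 3 (visit(O)): cur=O back=1 fwd=0
After 4 (back): cur=HOME back=0 fwd=1
After 5 (forward): cur=O back=1 fwd=0
After 6 (visit(Y)): cur=Y back=2 fwd=0
After 7 (back): cur=O back=1 fwd=1
After 8 (forward): cur=Y back=2 fwd=0
After 9 (visit(U)): cur=U back=3 fwd=0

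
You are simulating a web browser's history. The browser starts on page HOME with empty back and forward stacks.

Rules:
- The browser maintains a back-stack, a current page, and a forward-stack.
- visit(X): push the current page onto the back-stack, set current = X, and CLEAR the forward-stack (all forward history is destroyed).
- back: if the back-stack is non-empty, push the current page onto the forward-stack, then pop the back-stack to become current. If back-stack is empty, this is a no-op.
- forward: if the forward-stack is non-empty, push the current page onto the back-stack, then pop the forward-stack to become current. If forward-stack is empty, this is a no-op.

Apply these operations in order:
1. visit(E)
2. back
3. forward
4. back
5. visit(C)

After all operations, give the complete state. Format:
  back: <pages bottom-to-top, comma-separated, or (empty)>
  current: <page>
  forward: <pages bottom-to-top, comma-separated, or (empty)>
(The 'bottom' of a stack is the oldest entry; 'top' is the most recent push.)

After 1 (visit(E)): cur=E back=1 fwd=0
After 2 (back): cur=HOME back=0 fwd=1
After 3 (forward): cur=E back=1 fwd=0
After 4 (back): cur=HOME back=0 fwd=1
After 5 (visit(C)): cur=C back=1 fwd=0

Answer: back: HOME
current: C
forward: (empty)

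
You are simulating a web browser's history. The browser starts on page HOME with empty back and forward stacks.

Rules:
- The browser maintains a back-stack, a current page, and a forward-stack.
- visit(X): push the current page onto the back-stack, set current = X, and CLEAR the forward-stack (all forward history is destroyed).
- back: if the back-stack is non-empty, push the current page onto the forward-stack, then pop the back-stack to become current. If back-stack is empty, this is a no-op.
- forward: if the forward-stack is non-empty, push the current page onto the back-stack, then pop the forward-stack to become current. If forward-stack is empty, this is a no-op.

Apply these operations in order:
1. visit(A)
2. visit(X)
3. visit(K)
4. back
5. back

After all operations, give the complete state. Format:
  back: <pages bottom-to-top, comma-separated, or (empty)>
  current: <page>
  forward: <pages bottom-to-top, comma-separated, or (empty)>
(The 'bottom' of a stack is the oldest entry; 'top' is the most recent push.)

After 1 (visit(A)): cur=A back=1 fwd=0
After 2 (visit(X)): cur=X back=2 fwd=0
After 3 (visit(K)): cur=K back=3 fwd=0
After 4 (back): cur=X back=2 fwd=1
After 5 (back): cur=A back=1 fwd=2

Answer: back: HOME
current: A
forward: K,X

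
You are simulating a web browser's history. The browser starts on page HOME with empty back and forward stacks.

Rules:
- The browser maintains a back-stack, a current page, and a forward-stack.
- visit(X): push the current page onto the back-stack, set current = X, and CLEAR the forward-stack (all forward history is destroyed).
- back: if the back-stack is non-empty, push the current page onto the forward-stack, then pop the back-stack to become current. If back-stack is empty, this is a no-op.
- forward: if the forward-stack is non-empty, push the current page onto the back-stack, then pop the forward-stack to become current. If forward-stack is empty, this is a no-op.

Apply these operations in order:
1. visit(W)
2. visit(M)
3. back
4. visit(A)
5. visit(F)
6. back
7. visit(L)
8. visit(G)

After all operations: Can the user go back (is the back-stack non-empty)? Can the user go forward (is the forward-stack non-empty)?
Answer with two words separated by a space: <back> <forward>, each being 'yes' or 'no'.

After 1 (visit(W)): cur=W back=1 fwd=0
After 2 (visit(M)): cur=M back=2 fwd=0
After 3 (back): cur=W back=1 fwd=1
After 4 (visit(A)): cur=A back=2 fwd=0
After 5 (visit(F)): cur=F back=3 fwd=0
After 6 (back): cur=A back=2 fwd=1
After 7 (visit(L)): cur=L back=3 fwd=0
After 8 (visit(G)): cur=G back=4 fwd=0

Answer: yes no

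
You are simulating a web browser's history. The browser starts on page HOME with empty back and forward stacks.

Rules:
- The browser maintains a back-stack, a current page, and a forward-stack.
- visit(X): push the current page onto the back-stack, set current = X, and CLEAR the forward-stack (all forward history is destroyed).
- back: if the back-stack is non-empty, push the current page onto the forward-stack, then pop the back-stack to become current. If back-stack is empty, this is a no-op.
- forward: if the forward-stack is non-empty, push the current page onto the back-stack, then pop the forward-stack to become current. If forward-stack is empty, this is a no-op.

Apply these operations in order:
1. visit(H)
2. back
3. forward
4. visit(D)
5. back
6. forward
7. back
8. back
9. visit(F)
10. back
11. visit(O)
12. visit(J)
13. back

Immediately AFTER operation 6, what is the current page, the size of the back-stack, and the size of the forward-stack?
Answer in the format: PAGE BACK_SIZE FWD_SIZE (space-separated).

After 1 (visit(H)): cur=H back=1 fwd=0
After 2 (back): cur=HOME back=0 fwd=1
After 3 (forward): cur=H back=1 fwd=0
After 4 (visit(D)): cur=D back=2 fwd=0
After 5 (back): cur=H back=1 fwd=1
After 6 (forward): cur=D back=2 fwd=0

D 2 0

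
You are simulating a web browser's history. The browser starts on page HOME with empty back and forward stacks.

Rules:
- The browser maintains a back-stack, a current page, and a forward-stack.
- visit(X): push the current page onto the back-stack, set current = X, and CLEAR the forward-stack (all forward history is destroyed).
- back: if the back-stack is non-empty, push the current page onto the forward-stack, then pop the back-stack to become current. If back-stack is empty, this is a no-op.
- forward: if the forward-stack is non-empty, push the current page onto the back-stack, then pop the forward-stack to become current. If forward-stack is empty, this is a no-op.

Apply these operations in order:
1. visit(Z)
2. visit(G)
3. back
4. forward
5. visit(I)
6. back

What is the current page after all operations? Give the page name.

Answer: G

Derivation:
After 1 (visit(Z)): cur=Z back=1 fwd=0
After 2 (visit(G)): cur=G back=2 fwd=0
After 3 (back): cur=Z back=1 fwd=1
After 4 (forward): cur=G back=2 fwd=0
After 5 (visit(I)): cur=I back=3 fwd=0
After 6 (back): cur=G back=2 fwd=1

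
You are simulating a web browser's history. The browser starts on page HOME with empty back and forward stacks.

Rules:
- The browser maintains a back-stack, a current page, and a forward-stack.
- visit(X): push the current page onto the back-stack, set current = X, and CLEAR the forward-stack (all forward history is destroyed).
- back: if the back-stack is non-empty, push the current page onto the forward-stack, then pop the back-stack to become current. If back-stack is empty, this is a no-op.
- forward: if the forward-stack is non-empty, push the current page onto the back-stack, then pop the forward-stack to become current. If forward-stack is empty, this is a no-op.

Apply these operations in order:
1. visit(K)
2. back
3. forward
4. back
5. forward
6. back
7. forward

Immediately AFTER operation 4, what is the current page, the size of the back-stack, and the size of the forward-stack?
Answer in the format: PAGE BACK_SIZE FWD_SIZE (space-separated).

After 1 (visit(K)): cur=K back=1 fwd=0
After 2 (back): cur=HOME back=0 fwd=1
After 3 (forward): cur=K back=1 fwd=0
After 4 (back): cur=HOME back=0 fwd=1

HOME 0 1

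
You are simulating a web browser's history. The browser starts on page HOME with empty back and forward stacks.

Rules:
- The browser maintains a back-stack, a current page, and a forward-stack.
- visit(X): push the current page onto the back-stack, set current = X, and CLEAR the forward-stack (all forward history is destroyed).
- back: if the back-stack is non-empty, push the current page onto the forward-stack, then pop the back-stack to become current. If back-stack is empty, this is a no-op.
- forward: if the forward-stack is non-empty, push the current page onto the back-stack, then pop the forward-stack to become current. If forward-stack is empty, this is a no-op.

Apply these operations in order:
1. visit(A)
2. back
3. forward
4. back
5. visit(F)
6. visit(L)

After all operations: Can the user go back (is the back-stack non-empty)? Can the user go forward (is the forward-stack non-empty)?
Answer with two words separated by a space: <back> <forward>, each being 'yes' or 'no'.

After 1 (visit(A)): cur=A back=1 fwd=0
After 2 (back): cur=HOME back=0 fwd=1
After 3 (forward): cur=A back=1 fwd=0
After 4 (back): cur=HOME back=0 fwd=1
After 5 (visit(F)): cur=F back=1 fwd=0
After 6 (visit(L)): cur=L back=2 fwd=0

Answer: yes no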